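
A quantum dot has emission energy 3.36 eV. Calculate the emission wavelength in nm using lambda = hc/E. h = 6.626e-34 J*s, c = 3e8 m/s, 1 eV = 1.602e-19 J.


Convert energy: E = 3.36 eV = 3.36 * 1.602e-19 = 5.38272e-19 J
lambda = h*c / E = 6.626e-34 * 3e8 / 5.38272e-19
lambda = 3.69293e-07 m = 369.3 nm

369.3


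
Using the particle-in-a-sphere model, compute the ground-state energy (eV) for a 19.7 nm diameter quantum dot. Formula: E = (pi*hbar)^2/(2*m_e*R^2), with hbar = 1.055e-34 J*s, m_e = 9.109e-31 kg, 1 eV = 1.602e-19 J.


Radius R = 19.7/2 = 9.85 nm = 9.85e-09 m
E = (pi * 1.055e-34)^2 / (2 * 9.109e-31 * (9.85e-09)^2)
E(J) = 6.21486e-22
E = E(J) / 1.602e-19 = 0.0039 eV

0.0039


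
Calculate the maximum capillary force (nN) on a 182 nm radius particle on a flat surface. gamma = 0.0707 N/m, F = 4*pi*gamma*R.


Convert radius: R = 182 nm = 1.82e-07 m
F = 4 * pi * gamma * R
F = 4 * pi * 0.0707 * 1.82e-07
F = 1.61697e-07 N = 161.6965 nN

161.6965


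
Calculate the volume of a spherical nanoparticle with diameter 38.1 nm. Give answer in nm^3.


Radius r = 38.1/2 = 19.05 nm
Volume V = (4/3) * pi * r^3
V = (4/3) * pi * (19.05)^3
V = 28958.33 nm^3

28958.33


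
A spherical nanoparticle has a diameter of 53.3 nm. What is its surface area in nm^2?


Radius r = 53.3/2 = 26.65 nm
Surface area SA = 4 * pi * r^2
SA = 4 * pi * (26.65)^2
SA = 8924.92 nm^2

8924.92


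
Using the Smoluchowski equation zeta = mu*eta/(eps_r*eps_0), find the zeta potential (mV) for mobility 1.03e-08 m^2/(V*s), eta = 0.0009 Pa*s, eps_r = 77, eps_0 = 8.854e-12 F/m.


Smoluchowski equation: zeta = mu * eta / (eps_r * eps_0)
zeta = 1.03e-08 * 0.0009 / (77 * 8.854e-12)
zeta = 0.013597 V = 13.6 mV

13.6


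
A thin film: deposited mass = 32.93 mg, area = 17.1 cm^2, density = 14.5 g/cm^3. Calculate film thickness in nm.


Convert: m = 32.93 mg = 3.2930e-05 kg, A = 17.1 cm^2 = 1.7100e-03 m^2, rho = 14.5 g/cm^3 = 14500 kg/m^3
t = m / (A * rho)
t = 3.2930e-05 / (1.7100e-03 * 14500)
t = 1.3281e-06 m = 1328.1 nm

1328.1


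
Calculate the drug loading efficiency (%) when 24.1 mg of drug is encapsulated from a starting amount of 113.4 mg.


Drug loading efficiency = (drug loaded / drug initial) * 100
DLE = 24.1 / 113.4 * 100
DLE = 0.2125 * 100
DLE = 21.25%

21.25


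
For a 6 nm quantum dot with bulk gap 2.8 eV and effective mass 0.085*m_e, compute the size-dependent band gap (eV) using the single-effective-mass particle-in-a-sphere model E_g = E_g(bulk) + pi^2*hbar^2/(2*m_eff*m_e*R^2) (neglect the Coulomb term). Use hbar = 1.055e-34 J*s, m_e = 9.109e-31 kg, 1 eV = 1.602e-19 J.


Radius R = 6/2 nm = 3e-09 m
Confinement energy dE = pi^2 * hbar^2 / (2 * m_eff * m_e * R^2)
dE = pi^2 * (1.055e-34)^2 / (2 * 0.085 * 9.109e-31 * (3e-09)^2) J, divided by 1.602e-19 J/eV
dE = 0.492 eV
Total band gap = E_g(bulk) + dE = 2.8 + 0.492 = 3.292 eV

3.292


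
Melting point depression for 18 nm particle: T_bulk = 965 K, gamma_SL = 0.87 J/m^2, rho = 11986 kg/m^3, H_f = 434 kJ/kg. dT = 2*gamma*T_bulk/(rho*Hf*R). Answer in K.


Radius R = 18/2 = 9 nm = 9e-09 m
Convert H_f = 434 kJ/kg = 434000 J/kg
dT = 2 * gamma_SL * T_bulk / (rho * H_f * R)
dT = 2 * 0.87 * 965 / (11986 * 434000 * 9e-09)
dT = 35.9 K

35.9


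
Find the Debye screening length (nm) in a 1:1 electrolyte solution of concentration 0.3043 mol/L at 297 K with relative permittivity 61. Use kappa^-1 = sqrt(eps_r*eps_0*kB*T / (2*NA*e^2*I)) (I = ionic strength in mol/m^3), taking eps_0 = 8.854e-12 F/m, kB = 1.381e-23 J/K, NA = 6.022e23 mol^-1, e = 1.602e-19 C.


Ionic strength I = 0.3043 * 1^2 * 1000 = 304.3 mol/m^3
kappa^-1 = sqrt(61 * 8.854e-12 * 1.381e-23 * 297 / (2 * 6.022e23 * (1.602e-19)^2 * 304.3))
kappa^-1 = 0.485 nm

0.485


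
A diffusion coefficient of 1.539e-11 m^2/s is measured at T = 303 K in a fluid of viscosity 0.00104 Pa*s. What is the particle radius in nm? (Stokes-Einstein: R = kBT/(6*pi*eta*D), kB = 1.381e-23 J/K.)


Stokes-Einstein: R = kB*T / (6*pi*eta*D)
R = 1.381e-23 * 303 / (6 * pi * 0.00104 * 1.539e-11)
R = 1.38696e-08 m = 13.87 nm

13.87


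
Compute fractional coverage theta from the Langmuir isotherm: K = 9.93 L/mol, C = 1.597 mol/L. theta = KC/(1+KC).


Langmuir isotherm: theta = K*C / (1 + K*C)
K*C = 9.93 * 1.597 = 15.85821
theta = 15.85821 / (1 + 15.85821) = 15.85821 / 16.85821
theta = 0.9407

0.9407


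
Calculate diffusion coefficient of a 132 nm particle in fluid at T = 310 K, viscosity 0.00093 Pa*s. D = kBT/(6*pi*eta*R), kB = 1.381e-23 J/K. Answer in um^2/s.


Radius R = 132/2 = 66 nm = 6.6e-08 m
D = kB*T / (6*pi*eta*R)
D = 1.381e-23 * 310 / (6 * pi * 0.00093 * 6.6e-08)
D = 3.70022e-12 m^2/s = 3.7 um^2/s

3.7


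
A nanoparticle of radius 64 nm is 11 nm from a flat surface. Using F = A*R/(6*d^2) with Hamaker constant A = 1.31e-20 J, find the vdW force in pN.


Convert to SI: R = 64 nm = 6.4e-08 m, d = 11 nm = 1.1e-08 m
F = A * R / (6 * d^2)
F = 1.31e-20 * 6.4e-08 / (6 * (1.1e-08)^2)
F = 1.15482e-12 N = 1.155 pN

1.155


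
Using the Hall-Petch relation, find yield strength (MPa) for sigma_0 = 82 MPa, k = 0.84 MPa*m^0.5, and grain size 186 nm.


d = 186 nm = 1.86e-07 m
sqrt(d) = 0.0004312772
Hall-Petch contribution = k / sqrt(d) = 0.84 / 0.0004312772 = 1947.7 MPa
sigma = sigma_0 + k/sqrt(d) = 82 + 1947.7 = 2029.7 MPa

2029.7


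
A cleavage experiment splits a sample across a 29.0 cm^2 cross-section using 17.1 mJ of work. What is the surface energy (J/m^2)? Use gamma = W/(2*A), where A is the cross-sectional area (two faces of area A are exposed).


Convert: A = 29.0 cm^2 = 0.0029 m^2, W = 17.1 mJ = 0.0171 J
Cleaving exposes two faces of area A, so total new surface = 2*A and gamma = W / (2*A)
gamma = 0.0171 / (2 * 0.0029)
gamma = 2.948 J/m^2

2.948


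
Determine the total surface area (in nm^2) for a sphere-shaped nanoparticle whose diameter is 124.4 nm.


Radius r = 124.4/2 = 62.2 nm
Surface area SA = 4 * pi * r^2
SA = 4 * pi * (62.2)^2
SA = 48617.28 nm^2

48617.28


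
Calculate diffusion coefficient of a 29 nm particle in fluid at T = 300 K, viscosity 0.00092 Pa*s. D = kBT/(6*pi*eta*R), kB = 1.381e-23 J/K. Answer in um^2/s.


Radius R = 29/2 = 14.5 nm = 1.45e-08 m
D = kB*T / (6*pi*eta*R)
D = 1.381e-23 * 300 / (6 * pi * 0.00092 * 1.45e-08)
D = 1.64762e-11 m^2/s = 16.476 um^2/s

16.476


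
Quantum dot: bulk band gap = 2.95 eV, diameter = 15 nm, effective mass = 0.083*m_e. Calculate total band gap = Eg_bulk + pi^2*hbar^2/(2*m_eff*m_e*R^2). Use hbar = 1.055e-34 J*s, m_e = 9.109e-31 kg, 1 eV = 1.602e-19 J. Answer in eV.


Radius R = 15/2 nm = 7.5e-09 m
Confinement energy dE = pi^2 * hbar^2 / (2 * m_eff * m_e * R^2)
dE = pi^2 * (1.055e-34)^2 / (2 * 0.083 * 9.109e-31 * (7.5e-09)^2) J, divided by 1.602e-19 J/eV
dE = 0.0806 eV
Total band gap = E_g(bulk) + dE = 2.95 + 0.0806 = 3.0306 eV

3.0306


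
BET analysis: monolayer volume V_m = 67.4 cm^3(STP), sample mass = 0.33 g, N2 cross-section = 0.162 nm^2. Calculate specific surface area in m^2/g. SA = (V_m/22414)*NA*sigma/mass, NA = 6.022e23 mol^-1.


Number of moles in monolayer = V_m / 22414 = 67.4 / 22414 = 0.00300705
Number of molecules = moles * NA = 0.00300705 * 6.022e23
SA = molecules * sigma / mass
SA = (67.4 / 22414) * 6.022e23 * 0.162e-18 / 0.33
SA = 889.0 m^2/g

889.0


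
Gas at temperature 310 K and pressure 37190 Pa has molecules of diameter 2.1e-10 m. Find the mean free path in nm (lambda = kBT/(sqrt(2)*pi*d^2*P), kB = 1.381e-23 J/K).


Mean free path: lambda = kB*T / (sqrt(2) * pi * d^2 * P)
lambda = 1.381e-23 * 310 / (sqrt(2) * pi * (2.1e-10)^2 * 37190)
lambda = 5.87524e-07 m
lambda = 587.52 nm

587.52


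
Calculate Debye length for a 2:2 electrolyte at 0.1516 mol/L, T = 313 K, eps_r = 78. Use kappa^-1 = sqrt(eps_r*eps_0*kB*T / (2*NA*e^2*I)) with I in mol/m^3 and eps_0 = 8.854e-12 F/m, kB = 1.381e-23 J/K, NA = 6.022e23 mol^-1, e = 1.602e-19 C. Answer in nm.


Ionic strength I = 0.1516 * 2^2 * 1000 = 606.4 mol/m^3
kappa^-1 = sqrt(78 * 8.854e-12 * 1.381e-23 * 313 / (2 * 6.022e23 * (1.602e-19)^2 * 606.4))
kappa^-1 = 0.399 nm

0.399


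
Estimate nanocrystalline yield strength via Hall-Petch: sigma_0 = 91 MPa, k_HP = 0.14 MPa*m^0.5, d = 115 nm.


d = 115 nm = 1.15e-07 m
sqrt(d) = 0.0003391165
Hall-Petch contribution = k / sqrt(d) = 0.14 / 0.0003391165 = 412.8 MPa
sigma = sigma_0 + k/sqrt(d) = 91 + 412.8 = 503.8 MPa

503.8


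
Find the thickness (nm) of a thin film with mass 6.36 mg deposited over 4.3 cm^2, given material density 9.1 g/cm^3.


Convert: m = 6.36 mg = 6.3600e-06 kg, A = 4.3 cm^2 = 4.3000e-04 m^2, rho = 9.1 g/cm^3 = 9100 kg/m^3
t = m / (A * rho)
t = 6.3600e-06 / (4.3000e-04 * 9100)
t = 1.6254e-06 m = 1625.4 nm

1625.4


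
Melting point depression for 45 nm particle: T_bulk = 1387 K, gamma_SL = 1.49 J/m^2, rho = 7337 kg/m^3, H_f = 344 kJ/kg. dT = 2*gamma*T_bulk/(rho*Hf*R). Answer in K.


Radius R = 45/2 = 22.5 nm = 2.25e-08 m
Convert H_f = 344 kJ/kg = 344000 J/kg
dT = 2 * gamma_SL * T_bulk / (rho * H_f * R)
dT = 2 * 1.49 * 1387 / (7337 * 344000 * 2.25e-08)
dT = 72.8 K

72.8


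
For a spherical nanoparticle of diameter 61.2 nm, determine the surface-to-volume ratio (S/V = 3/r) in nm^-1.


Radius r = 61.2/2 = 30.6 nm
S/V = 3 / r = 3 / 30.6
S/V = 0.098 nm^-1

0.098


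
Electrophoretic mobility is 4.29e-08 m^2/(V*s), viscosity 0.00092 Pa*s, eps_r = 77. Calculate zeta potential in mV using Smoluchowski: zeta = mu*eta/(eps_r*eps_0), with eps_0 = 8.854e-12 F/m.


Smoluchowski equation: zeta = mu * eta / (eps_r * eps_0)
zeta = 4.29e-08 * 0.00092 / (77 * 8.854e-12)
zeta = 0.057892 V = 57.89 mV

57.89


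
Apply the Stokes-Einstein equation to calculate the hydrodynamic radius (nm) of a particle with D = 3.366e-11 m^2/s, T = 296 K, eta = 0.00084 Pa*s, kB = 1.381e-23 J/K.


Stokes-Einstein: R = kB*T / (6*pi*eta*D)
R = 1.381e-23 * 296 / (6 * pi * 0.00084 * 3.366e-11)
R = 7.66992e-09 m = 7.67 nm

7.67


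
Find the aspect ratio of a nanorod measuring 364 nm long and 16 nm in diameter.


Aspect ratio AR = length / diameter
AR = 364 / 16
AR = 22.75

22.75


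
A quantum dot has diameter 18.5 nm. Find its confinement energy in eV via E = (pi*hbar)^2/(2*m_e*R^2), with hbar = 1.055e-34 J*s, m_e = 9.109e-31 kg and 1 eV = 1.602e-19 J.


Radius R = 18.5/2 = 9.25 nm = 9.25e-09 m
E = (pi * 1.055e-34)^2 / (2 * 9.109e-31 * (9.25e-09)^2)
E(J) = 7.04726e-22
E = E(J) / 1.602e-19 = 0.0044 eV

0.0044


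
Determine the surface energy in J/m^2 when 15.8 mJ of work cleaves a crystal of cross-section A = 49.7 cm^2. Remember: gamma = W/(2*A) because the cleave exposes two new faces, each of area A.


Convert: A = 49.7 cm^2 = 0.00497 m^2, W = 15.8 mJ = 0.0158 J
Cleaving exposes two faces of area A, so total new surface = 2*A and gamma = W / (2*A)
gamma = 0.0158 / (2 * 0.00497)
gamma = 1.59 J/m^2

1.59


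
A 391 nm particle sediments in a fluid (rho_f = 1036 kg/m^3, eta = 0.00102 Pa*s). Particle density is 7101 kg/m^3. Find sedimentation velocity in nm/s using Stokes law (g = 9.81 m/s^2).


Radius R = 391/2 nm = 1.955e-07 m
Density difference = 7101 - 1036 = 6065 kg/m^3
v = 2 * R^2 * (rho_p - rho_f) * g / (9 * eta)
v = 2 * (1.955e-07)^2 * 6065 * 9.81 / (9 * 0.00102)
v = 4.95428e-07 m/s = 495.4281 nm/s

495.4281


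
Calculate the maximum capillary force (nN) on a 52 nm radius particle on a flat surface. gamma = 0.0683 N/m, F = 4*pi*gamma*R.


Convert radius: R = 52 nm = 5.2e-08 m
F = 4 * pi * gamma * R
F = 4 * pi * 0.0683 * 5.2e-08
F = 4.46307e-08 N = 44.6307 nN

44.6307


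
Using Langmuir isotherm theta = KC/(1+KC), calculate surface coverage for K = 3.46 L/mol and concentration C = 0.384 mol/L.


Langmuir isotherm: theta = K*C / (1 + K*C)
K*C = 3.46 * 0.384 = 1.32864
theta = 1.32864 / (1 + 1.32864) = 1.32864 / 2.32864
theta = 0.5706

0.5706


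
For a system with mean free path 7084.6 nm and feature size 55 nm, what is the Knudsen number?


Knudsen number Kn = lambda / L
Kn = 7084.6 / 55
Kn = 128.8109

128.8109


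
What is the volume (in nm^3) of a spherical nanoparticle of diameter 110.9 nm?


Radius r = 110.9/2 = 55.45 nm
Volume V = (4/3) * pi * r^3
V = (4/3) * pi * (55.45)^3
V = 714156.28 nm^3

714156.28


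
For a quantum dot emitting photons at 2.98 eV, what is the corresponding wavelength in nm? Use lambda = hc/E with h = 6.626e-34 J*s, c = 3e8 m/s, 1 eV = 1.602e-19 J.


Convert energy: E = 2.98 eV = 2.98 * 1.602e-19 = 4.77396e-19 J
lambda = h*c / E = 6.626e-34 * 3e8 / 4.77396e-19
lambda = 4.16384e-07 m = 416.4 nm

416.4


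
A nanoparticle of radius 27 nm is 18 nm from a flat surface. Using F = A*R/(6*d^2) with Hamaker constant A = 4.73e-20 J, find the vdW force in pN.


Convert to SI: R = 27 nm = 2.7e-08 m, d = 18 nm = 1.8e-08 m
F = A * R / (6 * d^2)
F = 4.73e-20 * 2.7e-08 / (6 * (1.8e-08)^2)
F = 6.56944e-13 N = 0.657 pN

0.657


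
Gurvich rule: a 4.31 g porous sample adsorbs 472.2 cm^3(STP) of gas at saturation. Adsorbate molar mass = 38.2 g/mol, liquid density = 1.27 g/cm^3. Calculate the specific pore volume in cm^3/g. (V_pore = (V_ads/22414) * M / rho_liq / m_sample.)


Moles adsorbed n = V_ads / 22414 = 472.2 / 22414 = 2.106719e-02 mol
Liquid volume V_liq = n * M / rho_liq = 2.106719e-02 * 38.2 / 1.27 = 0.63367 cm^3
Specific pore volume V_pore = V_liq / m_sample = 0.63367 / 4.31
V_pore = 0.147 cm^3/g

0.147


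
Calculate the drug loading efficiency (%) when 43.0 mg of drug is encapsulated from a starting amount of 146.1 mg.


Drug loading efficiency = (drug loaded / drug initial) * 100
DLE = 43.0 / 146.1 * 100
DLE = 0.2943 * 100
DLE = 29.43%

29.43


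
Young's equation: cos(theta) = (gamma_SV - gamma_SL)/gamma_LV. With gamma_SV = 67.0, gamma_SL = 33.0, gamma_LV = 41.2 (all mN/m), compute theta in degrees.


cos(theta) = (gamma_SV - gamma_SL) / gamma_LV
cos(theta) = (67.0 - 33.0) / 41.2
cos(theta) = 0.825243
theta = arccos(0.825243) = 34.39 degrees

34.39


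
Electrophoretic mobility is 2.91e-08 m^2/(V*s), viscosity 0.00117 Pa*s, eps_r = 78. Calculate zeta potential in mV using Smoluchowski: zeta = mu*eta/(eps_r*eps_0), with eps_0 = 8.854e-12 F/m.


Smoluchowski equation: zeta = mu * eta / (eps_r * eps_0)
zeta = 2.91e-08 * 0.00117 / (78 * 8.854e-12)
zeta = 0.0493 V = 49.3 mV

49.3


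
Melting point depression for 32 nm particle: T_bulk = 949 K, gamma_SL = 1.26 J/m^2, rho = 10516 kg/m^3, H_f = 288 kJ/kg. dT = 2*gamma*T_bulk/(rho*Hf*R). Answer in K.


Radius R = 32/2 = 16 nm = 1.6e-08 m
Convert H_f = 288 kJ/kg = 288000 J/kg
dT = 2 * gamma_SL * T_bulk / (rho * H_f * R)
dT = 2 * 1.26 * 949 / (10516 * 288000 * 1.6e-08)
dT = 49.4 K

49.4


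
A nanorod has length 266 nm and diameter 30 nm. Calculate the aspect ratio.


Aspect ratio AR = length / diameter
AR = 266 / 30
AR = 8.87

8.87


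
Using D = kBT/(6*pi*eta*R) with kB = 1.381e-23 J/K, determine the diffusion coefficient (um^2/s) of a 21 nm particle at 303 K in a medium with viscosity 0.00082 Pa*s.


Radius R = 21/2 = 10.5 nm = 1.05e-08 m
D = kB*T / (6*pi*eta*R)
D = 1.381e-23 * 303 / (6 * pi * 0.00082 * 1.05e-08)
D = 2.57829e-11 m^2/s = 25.783 um^2/s

25.783


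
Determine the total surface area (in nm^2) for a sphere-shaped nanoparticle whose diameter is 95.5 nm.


Radius r = 95.5/2 = 47.75 nm
Surface area SA = 4 * pi * r^2
SA = 4 * pi * (47.75)^2
SA = 28652.11 nm^2

28652.11


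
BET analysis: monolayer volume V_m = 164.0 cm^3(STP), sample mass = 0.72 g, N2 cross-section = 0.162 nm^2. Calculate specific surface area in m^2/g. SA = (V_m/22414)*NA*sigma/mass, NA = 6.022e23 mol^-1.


Number of moles in monolayer = V_m / 22414 = 164.0 / 22414 = 0.00731686
Number of molecules = moles * NA = 0.00731686 * 6.022e23
SA = molecules * sigma / mass
SA = (164.0 / 22414) * 6.022e23 * 0.162e-18 / 0.72
SA = 991.4 m^2/g

991.4


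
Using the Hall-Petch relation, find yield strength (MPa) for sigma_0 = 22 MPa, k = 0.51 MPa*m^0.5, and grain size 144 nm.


d = 144 nm = 1.44e-07 m
sqrt(d) = 0.0003794733
Hall-Petch contribution = k / sqrt(d) = 0.51 / 0.0003794733 = 1344.0 MPa
sigma = sigma_0 + k/sqrt(d) = 22 + 1344.0 = 1366.0 MPa

1366.0


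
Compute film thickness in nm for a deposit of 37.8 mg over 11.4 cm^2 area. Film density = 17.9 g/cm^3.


Convert: m = 37.8 mg = 3.7800e-05 kg, A = 11.4 cm^2 = 1.1400e-03 m^2, rho = 17.9 g/cm^3 = 17900 kg/m^3
t = m / (A * rho)
t = 3.7800e-05 / (1.1400e-03 * 17900)
t = 1.8524e-06 m = 1852.4 nm

1852.4


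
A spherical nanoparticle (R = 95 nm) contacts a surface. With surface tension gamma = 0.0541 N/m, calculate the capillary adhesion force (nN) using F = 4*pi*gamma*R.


Convert radius: R = 95 nm = 9.5e-08 m
F = 4 * pi * gamma * R
F = 4 * pi * 0.0541 * 9.5e-08
F = 6.45849e-08 N = 64.5849 nN

64.5849


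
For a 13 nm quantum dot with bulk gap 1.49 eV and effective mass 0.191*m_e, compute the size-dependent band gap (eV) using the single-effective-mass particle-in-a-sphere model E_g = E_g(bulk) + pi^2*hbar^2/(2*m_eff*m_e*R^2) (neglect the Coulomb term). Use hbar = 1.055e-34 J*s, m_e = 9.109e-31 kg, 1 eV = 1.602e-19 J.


Radius R = 13/2 nm = 6.5e-09 m
Confinement energy dE = pi^2 * hbar^2 / (2 * m_eff * m_e * R^2)
dE = pi^2 * (1.055e-34)^2 / (2 * 0.191 * 9.109e-31 * (6.5e-09)^2) J, divided by 1.602e-19 J/eV
dE = 0.0466 eV
Total band gap = E_g(bulk) + dE = 1.49 + 0.0466 = 1.5366 eV

1.5366


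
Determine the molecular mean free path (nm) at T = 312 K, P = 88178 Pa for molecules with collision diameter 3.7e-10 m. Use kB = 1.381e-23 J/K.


Mean free path: lambda = kB*T / (sqrt(2) * pi * d^2 * P)
lambda = 1.381e-23 * 312 / (sqrt(2) * pi * (3.7e-10)^2 * 88178)
lambda = 8.03378e-08 m
lambda = 80.34 nm

80.34


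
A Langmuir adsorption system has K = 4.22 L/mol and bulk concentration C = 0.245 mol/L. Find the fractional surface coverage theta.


Langmuir isotherm: theta = K*C / (1 + K*C)
K*C = 4.22 * 0.245 = 1.0339
theta = 1.0339 / (1 + 1.0339) = 1.0339 / 2.0339
theta = 0.5083

0.5083


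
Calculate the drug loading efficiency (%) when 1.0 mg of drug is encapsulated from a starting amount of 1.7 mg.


Drug loading efficiency = (drug loaded / drug initial) * 100
DLE = 1.0 / 1.7 * 100
DLE = 0.5882 * 100
DLE = 58.82%

58.82


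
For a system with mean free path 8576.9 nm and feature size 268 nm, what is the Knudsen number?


Knudsen number Kn = lambda / L
Kn = 8576.9 / 268
Kn = 32.0034

32.0034


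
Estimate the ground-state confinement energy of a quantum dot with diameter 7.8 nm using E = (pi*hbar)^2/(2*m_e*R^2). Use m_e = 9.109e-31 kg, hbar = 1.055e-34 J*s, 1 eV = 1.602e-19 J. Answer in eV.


Radius R = 7.8/2 = 3.9 nm = 3.9e-09 m
E = (pi * 1.055e-34)^2 / (2 * 9.109e-31 * (3.9e-09)^2)
E(J) = 3.96438e-21
E = E(J) / 1.602e-19 = 0.0247 eV

0.0247


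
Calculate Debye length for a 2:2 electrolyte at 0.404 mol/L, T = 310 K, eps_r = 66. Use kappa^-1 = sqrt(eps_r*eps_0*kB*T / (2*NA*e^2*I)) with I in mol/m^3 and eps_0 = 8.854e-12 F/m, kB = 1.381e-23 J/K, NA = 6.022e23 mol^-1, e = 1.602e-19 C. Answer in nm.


Ionic strength I = 0.404 * 2^2 * 1000 = 1616 mol/m^3
kappa^-1 = sqrt(66 * 8.854e-12 * 1.381e-23 * 310 / (2 * 6.022e23 * (1.602e-19)^2 * 1616))
kappa^-1 = 0.224 nm

0.224


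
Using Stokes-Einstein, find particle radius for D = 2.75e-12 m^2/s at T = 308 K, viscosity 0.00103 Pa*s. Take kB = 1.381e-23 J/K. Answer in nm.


Stokes-Einstein: R = kB*T / (6*pi*eta*D)
R = 1.381e-23 * 308 / (6 * pi * 0.00103 * 2.75e-12)
R = 7.96661e-08 m = 79.67 nm

79.67


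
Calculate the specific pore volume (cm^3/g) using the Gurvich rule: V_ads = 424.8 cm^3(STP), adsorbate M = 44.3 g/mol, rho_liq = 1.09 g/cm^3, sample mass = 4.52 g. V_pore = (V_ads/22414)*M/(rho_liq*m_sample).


Moles adsorbed n = V_ads / 22414 = 424.8 / 22414 = 1.895244e-02 mol
Liquid volume V_liq = n * M / rho_liq = 1.895244e-02 * 44.3 / 1.09 = 0.77027 cm^3
Specific pore volume V_pore = V_liq / m_sample = 0.77027 / 4.52
V_pore = 0.1704 cm^3/g

0.1704


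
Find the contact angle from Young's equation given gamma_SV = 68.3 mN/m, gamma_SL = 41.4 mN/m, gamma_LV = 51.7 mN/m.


cos(theta) = (gamma_SV - gamma_SL) / gamma_LV
cos(theta) = (68.3 - 41.4) / 51.7
cos(theta) = 0.520309
theta = arccos(0.520309) = 58.65 degrees

58.65


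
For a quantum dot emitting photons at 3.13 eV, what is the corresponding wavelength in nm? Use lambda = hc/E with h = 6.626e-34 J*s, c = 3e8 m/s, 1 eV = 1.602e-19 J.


Convert energy: E = 3.13 eV = 3.13 * 1.602e-19 = 5.01426e-19 J
lambda = h*c / E = 6.626e-34 * 3e8 / 5.01426e-19
lambda = 3.96429e-07 m = 396.4 nm

396.4


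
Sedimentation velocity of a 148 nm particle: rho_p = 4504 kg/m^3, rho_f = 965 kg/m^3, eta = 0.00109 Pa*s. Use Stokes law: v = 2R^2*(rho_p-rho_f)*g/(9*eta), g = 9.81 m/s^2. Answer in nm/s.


Radius R = 148/2 nm = 7.4e-08 m
Density difference = 4504 - 965 = 3539 kg/m^3
v = 2 * R^2 * (rho_p - rho_f) * g / (9 * eta)
v = 2 * (7.4e-08)^2 * 3539 * 9.81 / (9 * 0.00109)
v = 3.87591e-08 m/s = 38.7591 nm/s

38.7591


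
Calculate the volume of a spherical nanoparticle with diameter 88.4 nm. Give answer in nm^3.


Radius r = 88.4/2 = 44.2 nm
Volume V = (4/3) * pi * r^3
V = (4/3) * pi * (44.2)^3
V = 361705.75 nm^3

361705.75


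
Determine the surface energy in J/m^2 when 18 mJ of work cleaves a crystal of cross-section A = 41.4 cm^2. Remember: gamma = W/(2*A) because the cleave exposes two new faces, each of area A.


Convert: A = 41.4 cm^2 = 0.00414 m^2, W = 18 mJ = 0.018 J
Cleaving exposes two faces of area A, so total new surface = 2*A and gamma = W / (2*A)
gamma = 0.018 / (2 * 0.00414)
gamma = 2.174 J/m^2

2.174


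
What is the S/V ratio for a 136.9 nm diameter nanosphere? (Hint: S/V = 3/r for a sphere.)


Radius r = 136.9/2 = 68.45 nm
S/V = 3 / r = 3 / 68.45
S/V = 0.0438 nm^-1

0.0438


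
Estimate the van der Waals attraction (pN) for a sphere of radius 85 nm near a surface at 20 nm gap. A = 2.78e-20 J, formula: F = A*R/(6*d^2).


Convert to SI: R = 85 nm = 8.5e-08 m, d = 20 nm = 2e-08 m
F = A * R / (6 * d^2)
F = 2.78e-20 * 8.5e-08 / (6 * (2e-08)^2)
F = 9.84583e-13 N = 0.985 pN

0.985


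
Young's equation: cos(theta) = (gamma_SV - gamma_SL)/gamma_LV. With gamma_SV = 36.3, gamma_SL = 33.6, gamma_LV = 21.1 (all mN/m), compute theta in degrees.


cos(theta) = (gamma_SV - gamma_SL) / gamma_LV
cos(theta) = (36.3 - 33.6) / 21.1
cos(theta) = 0.127962
theta = arccos(0.127962) = 82.65 degrees

82.65


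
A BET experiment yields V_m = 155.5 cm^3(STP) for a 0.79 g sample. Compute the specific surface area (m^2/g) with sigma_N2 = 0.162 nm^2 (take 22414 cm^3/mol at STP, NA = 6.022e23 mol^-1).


Number of moles in monolayer = V_m / 22414 = 155.5 / 22414 = 0.00693763
Number of molecules = moles * NA = 0.00693763 * 6.022e23
SA = molecules * sigma / mass
SA = (155.5 / 22414) * 6.022e23 * 0.162e-18 / 0.79
SA = 856.7 m^2/g

856.7


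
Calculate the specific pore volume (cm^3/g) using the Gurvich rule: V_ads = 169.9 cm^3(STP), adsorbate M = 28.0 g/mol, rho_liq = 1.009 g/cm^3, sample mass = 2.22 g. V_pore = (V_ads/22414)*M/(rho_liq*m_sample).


Moles adsorbed n = V_ads / 22414 = 169.9 / 22414 = 7.580084e-03 mol
Liquid volume V_liq = n * M / rho_liq = 7.580084e-03 * 28.0 / 1.009 = 0.21035 cm^3
Specific pore volume V_pore = V_liq / m_sample = 0.21035 / 2.22
V_pore = 0.0948 cm^3/g

0.0948


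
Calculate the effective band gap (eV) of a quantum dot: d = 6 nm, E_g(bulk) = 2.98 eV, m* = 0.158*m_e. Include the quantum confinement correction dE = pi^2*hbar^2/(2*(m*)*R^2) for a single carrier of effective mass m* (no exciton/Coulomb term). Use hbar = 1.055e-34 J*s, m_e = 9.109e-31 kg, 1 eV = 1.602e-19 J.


Radius R = 6/2 nm = 3e-09 m
Confinement energy dE = pi^2 * hbar^2 / (2 * m_eff * m_e * R^2)
dE = pi^2 * (1.055e-34)^2 / (2 * 0.158 * 9.109e-31 * (3e-09)^2) J, divided by 1.602e-19 J/eV
dE = 0.2647 eV
Total band gap = E_g(bulk) + dE = 2.98 + 0.2647 = 3.2447 eV

3.2447


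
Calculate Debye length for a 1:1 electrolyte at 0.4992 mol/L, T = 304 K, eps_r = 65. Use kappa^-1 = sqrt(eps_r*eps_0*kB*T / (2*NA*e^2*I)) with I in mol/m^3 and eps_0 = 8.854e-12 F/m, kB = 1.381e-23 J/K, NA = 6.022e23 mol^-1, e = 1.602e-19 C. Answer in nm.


Ionic strength I = 0.4992 * 1^2 * 1000 = 499.2 mol/m^3
kappa^-1 = sqrt(65 * 8.854e-12 * 1.381e-23 * 304 / (2 * 6.022e23 * (1.602e-19)^2 * 499.2))
kappa^-1 = 0.396 nm

0.396


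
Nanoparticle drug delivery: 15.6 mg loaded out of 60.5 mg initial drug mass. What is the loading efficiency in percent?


Drug loading efficiency = (drug loaded / drug initial) * 100
DLE = 15.6 / 60.5 * 100
DLE = 0.2579 * 100
DLE = 25.79%

25.79


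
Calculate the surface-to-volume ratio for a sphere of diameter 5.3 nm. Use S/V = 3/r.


Radius r = 5.3/2 = 2.65 nm
S/V = 3 / r = 3 / 2.65
S/V = 1.1321 nm^-1

1.1321


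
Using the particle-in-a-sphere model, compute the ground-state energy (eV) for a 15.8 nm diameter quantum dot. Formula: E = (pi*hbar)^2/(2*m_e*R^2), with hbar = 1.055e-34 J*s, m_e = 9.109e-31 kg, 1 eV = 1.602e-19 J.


Radius R = 15.8/2 = 7.9 nm = 7.9e-09 m
E = (pi * 1.055e-34)^2 / (2 * 9.109e-31 * (7.9e-09)^2)
E(J) = 9.66162e-22
E = E(J) / 1.602e-19 = 0.006 eV

0.006


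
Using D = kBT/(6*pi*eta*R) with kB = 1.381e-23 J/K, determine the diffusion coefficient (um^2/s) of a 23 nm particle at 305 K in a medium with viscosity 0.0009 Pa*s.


Radius R = 23/2 = 11.5 nm = 1.15e-08 m
D = kB*T / (6*pi*eta*R)
D = 1.381e-23 * 305 / (6 * pi * 0.0009 * 1.15e-08)
D = 2.159e-11 m^2/s = 21.59 um^2/s

21.59


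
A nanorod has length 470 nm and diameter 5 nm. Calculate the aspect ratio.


Aspect ratio AR = length / diameter
AR = 470 / 5
AR = 94.0

94.0


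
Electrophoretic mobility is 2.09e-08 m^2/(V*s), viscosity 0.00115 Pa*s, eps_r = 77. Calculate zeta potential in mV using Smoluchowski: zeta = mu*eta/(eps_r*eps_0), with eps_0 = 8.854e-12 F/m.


Smoluchowski equation: zeta = mu * eta / (eps_r * eps_0)
zeta = 2.09e-08 * 0.00115 / (77 * 8.854e-12)
zeta = 0.035254 V = 35.25 mV

35.25


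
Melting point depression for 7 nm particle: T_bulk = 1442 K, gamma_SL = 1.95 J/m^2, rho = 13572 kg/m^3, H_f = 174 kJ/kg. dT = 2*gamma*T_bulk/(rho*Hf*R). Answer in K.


Radius R = 7/2 = 3.5 nm = 3.5e-09 m
Convert H_f = 174 kJ/kg = 174000 J/kg
dT = 2 * gamma_SL * T_bulk / (rho * H_f * R)
dT = 2 * 1.95 * 1442 / (13572 * 174000 * 3.5e-09)
dT = 680.4 K

680.4


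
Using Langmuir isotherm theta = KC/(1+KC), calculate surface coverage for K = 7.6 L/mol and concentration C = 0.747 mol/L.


Langmuir isotherm: theta = K*C / (1 + K*C)
K*C = 7.6 * 0.747 = 5.6772
theta = 5.6772 / (1 + 5.6772) = 5.6772 / 6.6772
theta = 0.8502

0.8502


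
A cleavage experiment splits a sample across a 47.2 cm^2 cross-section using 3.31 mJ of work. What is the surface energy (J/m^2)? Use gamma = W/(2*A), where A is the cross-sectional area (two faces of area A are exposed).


Convert: A = 47.2 cm^2 = 0.00472 m^2, W = 3.31 mJ = 0.00331 J
Cleaving exposes two faces of area A, so total new surface = 2*A and gamma = W / (2*A)
gamma = 0.00331 / (2 * 0.00472)
gamma = 0.351 J/m^2

0.351


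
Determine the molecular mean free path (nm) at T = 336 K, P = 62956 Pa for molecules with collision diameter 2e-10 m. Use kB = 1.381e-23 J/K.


Mean free path: lambda = kB*T / (sqrt(2) * pi * d^2 * P)
lambda = 1.381e-23 * 336 / (sqrt(2) * pi * (2e-10)^2 * 62956)
lambda = 4.14735e-07 m
lambda = 414.74 nm

414.74


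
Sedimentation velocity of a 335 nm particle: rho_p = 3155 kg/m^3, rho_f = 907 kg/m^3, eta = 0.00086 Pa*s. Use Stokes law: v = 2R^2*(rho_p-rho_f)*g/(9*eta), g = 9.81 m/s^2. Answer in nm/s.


Radius R = 335/2 nm = 1.675e-07 m
Density difference = 3155 - 907 = 2248 kg/m^3
v = 2 * R^2 * (rho_p - rho_f) * g / (9 * eta)
v = 2 * (1.675e-07)^2 * 2248 * 9.81 / (9 * 0.00086)
v = 1.59876e-07 m/s = 159.8763 nm/s

159.8763


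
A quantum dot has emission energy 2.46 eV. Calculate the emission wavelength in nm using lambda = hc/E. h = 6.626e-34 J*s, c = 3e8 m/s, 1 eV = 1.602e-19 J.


Convert energy: E = 2.46 eV = 2.46 * 1.602e-19 = 3.94092e-19 J
lambda = h*c / E = 6.626e-34 * 3e8 / 3.94092e-19
lambda = 5.044e-07 m = 504.4 nm

504.4


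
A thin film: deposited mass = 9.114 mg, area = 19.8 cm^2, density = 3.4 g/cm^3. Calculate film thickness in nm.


Convert: m = 9.114 mg = 9.1140e-06 kg, A = 19.8 cm^2 = 1.9800e-03 m^2, rho = 3.4 g/cm^3 = 3400 kg/m^3
t = m / (A * rho)
t = 9.1140e-06 / (1.9800e-03 * 3400)
t = 1.3538e-06 m = 1353.8 nm

1353.8


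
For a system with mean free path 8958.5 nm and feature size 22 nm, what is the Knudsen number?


Knudsen number Kn = lambda / L
Kn = 8958.5 / 22
Kn = 407.2045

407.2045


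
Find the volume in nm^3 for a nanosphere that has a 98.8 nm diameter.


Radius r = 98.8/2 = 49.4 nm
Volume V = (4/3) * pi * r^3
V = (4/3) * pi * (49.4)^3
V = 504974.51 nm^3

504974.51


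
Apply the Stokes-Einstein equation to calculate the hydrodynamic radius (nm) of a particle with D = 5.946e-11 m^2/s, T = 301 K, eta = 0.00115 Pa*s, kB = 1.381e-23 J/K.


Stokes-Einstein: R = kB*T / (6*pi*eta*D)
R = 1.381e-23 * 301 / (6 * pi * 0.00115 * 5.946e-11)
R = 3.22505e-09 m = 3.23 nm

3.23


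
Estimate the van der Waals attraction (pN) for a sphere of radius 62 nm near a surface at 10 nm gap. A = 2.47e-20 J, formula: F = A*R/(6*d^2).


Convert to SI: R = 62 nm = 6.2e-08 m, d = 10 nm = 1e-08 m
F = A * R / (6 * d^2)
F = 2.47e-20 * 6.2e-08 / (6 * (1e-08)^2)
F = 2.55233e-12 N = 2.552 pN

2.552


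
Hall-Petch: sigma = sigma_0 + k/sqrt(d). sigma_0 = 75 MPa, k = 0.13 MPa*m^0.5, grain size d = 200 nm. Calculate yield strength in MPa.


d = 200 nm = 2e-07 m
sqrt(d) = 0.0004472136
Hall-Petch contribution = k / sqrt(d) = 0.13 / 0.0004472136 = 290.7 MPa
sigma = sigma_0 + k/sqrt(d) = 75 + 290.7 = 365.7 MPa

365.7


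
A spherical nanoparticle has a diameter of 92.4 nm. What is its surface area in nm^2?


Radius r = 92.4/2 = 46.2 nm
Surface area SA = 4 * pi * r^2
SA = 4 * pi * (46.2)^2
SA = 26822.16 nm^2

26822.16


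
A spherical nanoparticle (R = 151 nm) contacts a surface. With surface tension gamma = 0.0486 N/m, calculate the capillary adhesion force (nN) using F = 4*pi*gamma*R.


Convert radius: R = 151 nm = 1.51e-07 m
F = 4 * pi * gamma * R
F = 4 * pi * 0.0486 * 1.51e-07
F = 9.22196e-08 N = 92.2196 nN

92.2196


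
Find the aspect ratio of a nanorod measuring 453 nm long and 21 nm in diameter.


Aspect ratio AR = length / diameter
AR = 453 / 21
AR = 21.57

21.57


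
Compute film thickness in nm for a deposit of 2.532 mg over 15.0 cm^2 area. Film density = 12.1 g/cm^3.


Convert: m = 2.532 mg = 2.5320e-06 kg, A = 15.0 cm^2 = 1.5000e-03 m^2, rho = 12.1 g/cm^3 = 12100 kg/m^3
t = m / (A * rho)
t = 2.5320e-06 / (1.5000e-03 * 12100)
t = 1.3950e-07 m = 139.5 nm

139.5


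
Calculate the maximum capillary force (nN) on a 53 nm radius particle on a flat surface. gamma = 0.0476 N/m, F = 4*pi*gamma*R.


Convert radius: R = 53 nm = 5.3e-08 m
F = 4 * pi * gamma * R
F = 4 * pi * 0.0476 * 5.3e-08
F = 3.17024e-08 N = 31.7024 nN

31.7024


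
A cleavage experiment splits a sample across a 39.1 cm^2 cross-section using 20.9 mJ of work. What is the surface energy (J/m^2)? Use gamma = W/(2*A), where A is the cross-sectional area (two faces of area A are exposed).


Convert: A = 39.1 cm^2 = 0.00391 m^2, W = 20.9 mJ = 0.0209 J
Cleaving exposes two faces of area A, so total new surface = 2*A and gamma = W / (2*A)
gamma = 0.0209 / (2 * 0.00391)
gamma = 2.673 J/m^2

2.673


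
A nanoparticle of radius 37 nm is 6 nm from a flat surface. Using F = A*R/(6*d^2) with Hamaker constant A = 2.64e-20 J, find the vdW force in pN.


Convert to SI: R = 37 nm = 3.7e-08 m, d = 6 nm = 6e-09 m
F = A * R / (6 * d^2)
F = 2.64e-20 * 3.7e-08 / (6 * (6e-09)^2)
F = 4.52222e-12 N = 4.522 pN

4.522


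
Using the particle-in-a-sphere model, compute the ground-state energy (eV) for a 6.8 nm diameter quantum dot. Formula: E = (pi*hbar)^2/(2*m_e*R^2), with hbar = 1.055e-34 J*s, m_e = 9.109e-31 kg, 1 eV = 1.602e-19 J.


Radius R = 6.8/2 = 3.4 nm = 3.4e-09 m
E = (pi * 1.055e-34)^2 / (2 * 9.109e-31 * (3.4e-09)^2)
E(J) = 5.2161e-21
E = E(J) / 1.602e-19 = 0.0326 eV

0.0326


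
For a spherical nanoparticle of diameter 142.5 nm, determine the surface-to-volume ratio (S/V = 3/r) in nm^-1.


Radius r = 142.5/2 = 71.25 nm
S/V = 3 / r = 3 / 71.25
S/V = 0.0421 nm^-1

0.0421


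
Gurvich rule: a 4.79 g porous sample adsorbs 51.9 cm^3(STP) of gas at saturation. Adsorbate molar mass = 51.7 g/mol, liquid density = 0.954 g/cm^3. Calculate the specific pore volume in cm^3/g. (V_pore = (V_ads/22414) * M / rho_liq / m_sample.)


Moles adsorbed n = V_ads / 22414 = 51.9 / 22414 = 2.315517e-03 mol
Liquid volume V_liq = n * M / rho_liq = 2.315517e-03 * 51.7 / 0.954 = 0.12548 cm^3
Specific pore volume V_pore = V_liq / m_sample = 0.12548 / 4.79
V_pore = 0.0262 cm^3/g

0.0262


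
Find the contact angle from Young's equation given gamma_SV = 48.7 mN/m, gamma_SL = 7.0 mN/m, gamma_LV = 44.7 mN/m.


cos(theta) = (gamma_SV - gamma_SL) / gamma_LV
cos(theta) = (48.7 - 7.0) / 44.7
cos(theta) = 0.932886
theta = arccos(0.932886) = 21.11 degrees

21.11


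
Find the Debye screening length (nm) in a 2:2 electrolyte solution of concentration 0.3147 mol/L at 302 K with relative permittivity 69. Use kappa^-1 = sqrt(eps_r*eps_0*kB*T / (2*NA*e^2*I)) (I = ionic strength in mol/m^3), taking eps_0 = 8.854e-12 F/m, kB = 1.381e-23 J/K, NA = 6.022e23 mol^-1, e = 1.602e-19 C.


Ionic strength I = 0.3147 * 2^2 * 1000 = 1258.8 mol/m^3
kappa^-1 = sqrt(69 * 8.854e-12 * 1.381e-23 * 302 / (2 * 6.022e23 * (1.602e-19)^2 * 1258.8))
kappa^-1 = 0.256 nm

0.256


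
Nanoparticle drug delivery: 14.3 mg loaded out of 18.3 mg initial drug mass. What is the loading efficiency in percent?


Drug loading efficiency = (drug loaded / drug initial) * 100
DLE = 14.3 / 18.3 * 100
DLE = 0.7814 * 100
DLE = 78.14%

78.14


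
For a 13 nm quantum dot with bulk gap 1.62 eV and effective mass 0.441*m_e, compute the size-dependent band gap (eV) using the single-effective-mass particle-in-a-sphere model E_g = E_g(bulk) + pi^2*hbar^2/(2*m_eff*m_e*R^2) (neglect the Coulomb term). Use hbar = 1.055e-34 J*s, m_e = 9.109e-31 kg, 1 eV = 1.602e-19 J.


Radius R = 13/2 nm = 6.5e-09 m
Confinement energy dE = pi^2 * hbar^2 / (2 * m_eff * m_e * R^2)
dE = pi^2 * (1.055e-34)^2 / (2 * 0.441 * 9.109e-31 * (6.5e-09)^2) J, divided by 1.602e-19 J/eV
dE = 0.0202 eV
Total band gap = E_g(bulk) + dE = 1.62 + 0.0202 = 1.6402 eV

1.6402


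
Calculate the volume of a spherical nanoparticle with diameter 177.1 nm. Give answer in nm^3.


Radius r = 177.1/2 = 88.55 nm
Volume V = (4/3) * pi * r^3
V = (4/3) * pi * (88.55)^3
V = 2908401.14 nm^3

2908401.14


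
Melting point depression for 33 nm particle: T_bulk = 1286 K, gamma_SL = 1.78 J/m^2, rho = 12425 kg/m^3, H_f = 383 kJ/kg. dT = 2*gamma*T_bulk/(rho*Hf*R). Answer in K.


Radius R = 33/2 = 16.5 nm = 1.65e-08 m
Convert H_f = 383 kJ/kg = 383000 J/kg
dT = 2 * gamma_SL * T_bulk / (rho * H_f * R)
dT = 2 * 1.78 * 1286 / (12425 * 383000 * 1.65e-08)
dT = 58.3 K

58.3


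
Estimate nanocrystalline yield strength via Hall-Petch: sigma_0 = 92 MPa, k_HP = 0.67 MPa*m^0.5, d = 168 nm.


d = 168 nm = 1.68e-07 m
sqrt(d) = 0.000409878
Hall-Petch contribution = k / sqrt(d) = 0.67 / 0.000409878 = 1634.6 MPa
sigma = sigma_0 + k/sqrt(d) = 92 + 1634.6 = 1726.6 MPa

1726.6


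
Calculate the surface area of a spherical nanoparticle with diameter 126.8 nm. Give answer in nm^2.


Radius r = 126.8/2 = 63.4 nm
Surface area SA = 4 * pi * r^2
SA = 4 * pi * (63.4)^2
SA = 50511.28 nm^2

50511.28


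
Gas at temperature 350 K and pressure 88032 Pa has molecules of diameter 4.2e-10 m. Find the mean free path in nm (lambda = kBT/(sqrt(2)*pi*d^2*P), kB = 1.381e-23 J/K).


Mean free path: lambda = kB*T / (sqrt(2) * pi * d^2 * P)
lambda = 1.381e-23 * 350 / (sqrt(2) * pi * (4.2e-10)^2 * 88032)
lambda = 7.0058e-08 m
lambda = 70.06 nm

70.06


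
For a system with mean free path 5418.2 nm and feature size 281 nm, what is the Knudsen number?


Knudsen number Kn = lambda / L
Kn = 5418.2 / 281
Kn = 19.2819

19.2819


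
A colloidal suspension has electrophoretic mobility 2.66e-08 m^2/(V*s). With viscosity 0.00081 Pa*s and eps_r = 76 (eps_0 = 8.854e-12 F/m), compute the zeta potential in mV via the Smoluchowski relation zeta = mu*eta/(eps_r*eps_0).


Smoluchowski equation: zeta = mu * eta / (eps_r * eps_0)
zeta = 2.66e-08 * 0.00081 / (76 * 8.854e-12)
zeta = 0.032019 V = 32.02 mV

32.02


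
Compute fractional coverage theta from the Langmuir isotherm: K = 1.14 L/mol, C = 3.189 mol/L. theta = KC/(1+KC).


Langmuir isotherm: theta = K*C / (1 + K*C)
K*C = 1.14 * 3.189 = 3.63546
theta = 3.63546 / (1 + 3.63546) = 3.63546 / 4.63546
theta = 0.7843

0.7843


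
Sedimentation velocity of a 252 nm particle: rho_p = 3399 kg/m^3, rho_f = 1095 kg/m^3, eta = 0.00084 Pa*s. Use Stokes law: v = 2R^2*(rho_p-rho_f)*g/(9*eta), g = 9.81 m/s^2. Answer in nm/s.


Radius R = 252/2 nm = 1.26e-07 m
Density difference = 3399 - 1095 = 2304 kg/m^3
v = 2 * R^2 * (rho_p - rho_f) * g / (9 * eta)
v = 2 * (1.26e-07)^2 * 2304 * 9.81 / (9 * 0.00084)
v = 9.49294e-08 m/s = 94.9294 nm/s

94.9294


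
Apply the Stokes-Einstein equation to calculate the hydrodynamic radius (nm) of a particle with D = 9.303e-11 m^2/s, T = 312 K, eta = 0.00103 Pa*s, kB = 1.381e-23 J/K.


Stokes-Einstein: R = kB*T / (6*pi*eta*D)
R = 1.381e-23 * 312 / (6 * pi * 0.00103 * 9.303e-11)
R = 2.38554e-09 m = 2.39 nm

2.39


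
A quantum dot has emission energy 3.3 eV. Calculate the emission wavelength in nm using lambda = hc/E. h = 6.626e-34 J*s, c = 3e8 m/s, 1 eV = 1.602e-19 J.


Convert energy: E = 3.3 eV = 3.3 * 1.602e-19 = 5.2866e-19 J
lambda = h*c / E = 6.626e-34 * 3e8 / 5.2866e-19
lambda = 3.76007e-07 m = 376.0 nm

376.0


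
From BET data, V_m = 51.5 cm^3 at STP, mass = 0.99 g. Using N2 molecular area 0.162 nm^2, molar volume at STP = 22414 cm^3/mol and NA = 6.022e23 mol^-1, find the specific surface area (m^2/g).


Number of moles in monolayer = V_m / 22414 = 51.5 / 22414 = 0.00229767
Number of molecules = moles * NA = 0.00229767 * 6.022e23
SA = molecules * sigma / mass
SA = (51.5 / 22414) * 6.022e23 * 0.162e-18 / 0.99
SA = 226.4 m^2/g

226.4


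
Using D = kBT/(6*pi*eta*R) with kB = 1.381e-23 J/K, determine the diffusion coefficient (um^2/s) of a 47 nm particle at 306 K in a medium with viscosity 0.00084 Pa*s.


Radius R = 47/2 = 23.5 nm = 2.35e-08 m
D = kB*T / (6*pi*eta*R)
D = 1.381e-23 * 306 / (6 * pi * 0.00084 * 2.35e-08)
D = 1.13571e-11 m^2/s = 11.357 um^2/s

11.357


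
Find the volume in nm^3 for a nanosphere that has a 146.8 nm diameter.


Radius r = 146.8/2 = 73.4 nm
Volume V = (4/3) * pi * r^3
V = (4/3) * pi * (73.4)^3
V = 1656444.12 nm^3

1656444.12


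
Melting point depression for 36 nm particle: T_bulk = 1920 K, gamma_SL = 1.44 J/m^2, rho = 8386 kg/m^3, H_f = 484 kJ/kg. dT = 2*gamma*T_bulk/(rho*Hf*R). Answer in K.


Radius R = 36/2 = 18 nm = 1.8e-08 m
Convert H_f = 484 kJ/kg = 484000 J/kg
dT = 2 * gamma_SL * T_bulk / (rho * H_f * R)
dT = 2 * 1.44 * 1920 / (8386 * 484000 * 1.8e-08)
dT = 75.7 K

75.7


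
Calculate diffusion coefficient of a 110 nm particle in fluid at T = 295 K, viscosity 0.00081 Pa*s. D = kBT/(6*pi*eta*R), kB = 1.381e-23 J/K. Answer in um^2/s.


Radius R = 110/2 = 55 nm = 5.5e-08 m
D = kB*T / (6*pi*eta*R)
D = 1.381e-23 * 295 / (6 * pi * 0.00081 * 5.5e-08)
D = 4.8514e-12 m^2/s = 4.851 um^2/s

4.851


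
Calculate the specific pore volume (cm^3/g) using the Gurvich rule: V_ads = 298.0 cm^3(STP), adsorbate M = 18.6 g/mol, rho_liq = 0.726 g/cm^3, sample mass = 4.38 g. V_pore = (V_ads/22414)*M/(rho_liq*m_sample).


Moles adsorbed n = V_ads / 22414 = 298.0 / 22414 = 1.329526e-02 mol
Liquid volume V_liq = n * M / rho_liq = 1.329526e-02 * 18.6 / 0.726 = 0.34062 cm^3
Specific pore volume V_pore = V_liq / m_sample = 0.34062 / 4.38
V_pore = 0.0778 cm^3/g

0.0778


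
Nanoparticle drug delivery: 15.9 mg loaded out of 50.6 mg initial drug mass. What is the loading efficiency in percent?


Drug loading efficiency = (drug loaded / drug initial) * 100
DLE = 15.9 / 50.6 * 100
DLE = 0.3142 * 100
DLE = 31.42%

31.42
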